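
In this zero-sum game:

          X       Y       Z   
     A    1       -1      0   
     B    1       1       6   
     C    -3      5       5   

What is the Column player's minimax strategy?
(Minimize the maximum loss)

Column should play X, value = 1

Work:
Column player minimizes Row's maximum payoff:
Column X: max payoff to Row = 1
Column Y: max payoff to Row = 5
Column Z: max payoff to Row = 6
Minimum is 1, achieved by column X.
Minimax strategy: X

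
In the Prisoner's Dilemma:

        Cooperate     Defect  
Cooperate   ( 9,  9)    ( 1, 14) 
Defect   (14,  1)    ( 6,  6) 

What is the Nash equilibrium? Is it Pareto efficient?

(Defect, Defect) is NE; not Pareto efficient

Work:
Defect dominates Cooperate for both players:
If P2 cooperates: Defect (14) > Cooperate (9)
If P2 defects: Defect (6) > Cooperate (1)
NE: (Defect, Defect) with payoff (6, 6)
But (Cooperate, Cooperate) = (9, 9) Pareto dominates (6, 6)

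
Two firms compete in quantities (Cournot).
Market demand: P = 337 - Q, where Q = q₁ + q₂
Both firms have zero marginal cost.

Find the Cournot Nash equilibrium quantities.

q₁* = q₂* = 112.33; P* = 112.33

Work:
Profit: π_i = P·q_i = (a - q_i - q_j)·q_i
FOC: ∂π_i/∂q_i = a - 2q_i - q_j = 0
Reaction function: q_i = (337 - q_j)/2
Symmetry: q* = 337/3 = 112.33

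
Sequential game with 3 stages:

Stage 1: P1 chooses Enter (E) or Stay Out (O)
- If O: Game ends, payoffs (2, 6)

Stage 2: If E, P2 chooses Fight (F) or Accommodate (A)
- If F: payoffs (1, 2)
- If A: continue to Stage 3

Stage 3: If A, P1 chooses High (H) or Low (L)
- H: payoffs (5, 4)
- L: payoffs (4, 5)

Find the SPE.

SPE: (E, A, H); Outcome (5, 4)

Work:
Stage 3: P1 chooses H (5 vs 4)
Stage 2: P2: F->2, A->4 (anticipating H). Choose A
Stage 1: P1: O->2, E->5 (anticipating A, H). Choose E
SPE path: E -> A -> H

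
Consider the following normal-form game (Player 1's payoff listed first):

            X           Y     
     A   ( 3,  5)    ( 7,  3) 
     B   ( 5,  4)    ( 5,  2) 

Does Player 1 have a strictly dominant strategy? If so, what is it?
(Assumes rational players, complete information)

No strictly dominant strategy exists for Player 1

Work:
A strategy strictly dominates another if it gives a strictly higher payoff against every opponent action. Compare each pair of P1's strategies column-by-column:
  A vs B: [3 vs 5, 7 vs 5] → A does not strictly dominate B (column X: 3 ≤ 5)
  B vs A: [5 vs 3, 5 vs 7] → B does not strictly dominate A (column Y: 5 ≤ 7)
No single strategy strictly dominates all others → no strictly dominant strategy.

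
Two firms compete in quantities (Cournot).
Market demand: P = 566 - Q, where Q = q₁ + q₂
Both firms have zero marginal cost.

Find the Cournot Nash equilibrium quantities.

q₁* = q₂* = 188.67; P* = 188.67

Work:
Profit: π_i = P·q_i = (a - q_i - q_j)·q_i
FOC: ∂π_i/∂q_i = a - 2q_i - q_j = 0
Reaction function: q_i = (566 - q_j)/2
Symmetry: q* = 566/3 = 188.67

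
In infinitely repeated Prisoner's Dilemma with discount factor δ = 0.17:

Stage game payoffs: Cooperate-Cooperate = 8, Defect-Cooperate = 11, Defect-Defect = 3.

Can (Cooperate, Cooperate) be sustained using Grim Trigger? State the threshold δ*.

δ* = 0.375; since δ = 0.17 < 0.375, cooperation cannot be sustained

Work:
For Grim Trigger:
Cooperate forever: 8/(1-δ)
Defect then punished: 11 + 3·δ/(1-δ)
Need: 8/(1-δ) ≥ 11 + 3·δ/(1-δ)
Solving: δ ≥ (T-R)/(T-P) = (11-8)/(11-3) = 0.375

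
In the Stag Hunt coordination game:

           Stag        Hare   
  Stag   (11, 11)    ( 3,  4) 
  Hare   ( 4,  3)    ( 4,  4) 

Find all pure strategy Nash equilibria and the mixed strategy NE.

Pure NE: (Stag, Stag) and (Hare, Hare); Mixed NE: p = 0.125, q = 0.125

Work:
Check pure NE:
(Stag, Stag): (11, 11) - no unilateral deviation beneficial
(Hare, Hare): (4, 4) - no unilateral deviation beneficial
Mixed NE: P1 plays Stag with p = 0.125, P2 plays Stag with q = 0.125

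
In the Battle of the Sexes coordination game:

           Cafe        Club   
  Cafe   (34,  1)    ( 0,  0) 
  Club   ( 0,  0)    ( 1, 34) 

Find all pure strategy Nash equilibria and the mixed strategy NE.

Pure NE: (Cafe, Cafe) and (Club, Club); Mixed NE: p = 0.9714, q = 0.0286

Work:
Check pure NE:
(Cafe, Cafe): (34, 1) - no unilateral deviation beneficial
(Club, Club): (1, 34) - no unilateral deviation beneficial
Mixed NE: P1 plays Cafe with p = 0.9714, P2 plays Cafe with q = 0.0286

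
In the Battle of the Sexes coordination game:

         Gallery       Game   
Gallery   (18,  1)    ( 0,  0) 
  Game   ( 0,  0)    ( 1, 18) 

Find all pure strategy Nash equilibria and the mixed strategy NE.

Pure NE: (Gallery, Gallery) and (Game, Game); Mixed NE: p = 0.9474, q = 0.0526

Work:
Check pure NE:
(Gallery, Gallery): (18, 1) - no unilateral deviation beneficial
(Game, Game): (1, 18) - no unilateral deviation beneficial
Mixed NE: P1 plays Gallery with p = 0.9474, P2 plays Gallery with q = 0.0526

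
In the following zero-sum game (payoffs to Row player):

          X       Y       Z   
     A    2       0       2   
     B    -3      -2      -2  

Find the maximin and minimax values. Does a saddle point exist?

Maximin = 0, Minimax = 0, Saddle: True

Work:
Row minimums: [0, -3] → maximin = 0
Column maximums: [2, 0, 2] → minimax = 0
Saddle point exists! Game value = 0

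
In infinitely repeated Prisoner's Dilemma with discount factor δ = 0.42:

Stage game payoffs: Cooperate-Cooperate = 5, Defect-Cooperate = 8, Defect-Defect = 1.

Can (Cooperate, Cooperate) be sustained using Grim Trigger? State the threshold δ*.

δ* = 0.4286; since δ = 0.42 < 0.4286, cooperation cannot be sustained

Work:
For Grim Trigger:
Cooperate forever: 5/(1-δ)
Defect then punished: 8 + 1·δ/(1-δ)
Need: 5/(1-δ) ≥ 8 + 1·δ/(1-δ)
Solving: δ ≥ (T-R)/(T-P) = (8-5)/(8-1) = 0.4286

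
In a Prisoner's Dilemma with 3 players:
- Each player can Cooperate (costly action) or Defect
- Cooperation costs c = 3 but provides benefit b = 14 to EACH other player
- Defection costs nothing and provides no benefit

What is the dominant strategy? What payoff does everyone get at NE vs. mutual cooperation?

Dominant: Defect; NE payoff = 0; Coop payoff = 25

Work:
Defect dominates (saves cost c = 3, benefit to others is external)
NE: All defect → everyone gets 0
If all cooperate: each receives (2)×14 - 3 = 25
Social dilemma: 25 > 0 but NE gives 0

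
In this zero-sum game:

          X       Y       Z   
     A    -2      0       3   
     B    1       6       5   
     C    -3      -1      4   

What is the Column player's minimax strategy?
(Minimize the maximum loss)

Column should play X, value = 1

Work:
Column player minimizes Row's maximum payoff:
Column X: max payoff to Row = 1
Column Y: max payoff to Row = 6
Column Z: max payoff to Row = 5
Minimum is 1, achieved by column X.
Minimax strategy: X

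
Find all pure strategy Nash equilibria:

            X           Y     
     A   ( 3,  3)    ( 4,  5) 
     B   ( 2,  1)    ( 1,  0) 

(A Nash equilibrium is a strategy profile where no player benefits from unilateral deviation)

Nash equilibrium: (A, Y)

Work:
Best responses:
  P1 vs X: payoffs [3, 2] → best response A (payoff 3)
  P1 vs Y: payoffs [4, 1] → best response A (payoff 4)
  P2 vs A: payoffs [3, 5] → best response Y (payoff 5)
  P2 vs B: payoffs [1, 0] → best response X (payoff 1)
Mutual best responses: (A,Y) → Nash equilibria.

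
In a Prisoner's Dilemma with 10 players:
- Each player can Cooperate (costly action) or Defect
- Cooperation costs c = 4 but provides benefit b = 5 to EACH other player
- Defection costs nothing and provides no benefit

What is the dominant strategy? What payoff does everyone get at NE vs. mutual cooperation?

Dominant: Defect; NE payoff = 0; Coop payoff = 41

Work:
Defect dominates (saves cost c = 4, benefit to others is external)
NE: All defect → everyone gets 0
If all cooperate: each receives (9)×5 - 4 = 41
Social dilemma: 41 > 0 but NE gives 0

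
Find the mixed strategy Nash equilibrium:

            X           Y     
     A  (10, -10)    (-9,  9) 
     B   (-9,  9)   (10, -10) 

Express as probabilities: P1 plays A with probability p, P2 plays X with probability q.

p = 0.5, q = 0.5

Work:
Find probabilities that make opponent indifferent:
P2 chooses q to make P1 indifferent between A and B
P1 chooses p to make P2 indifferent between X and Y
Mixed NE: P1 plays (A: 0.5, B: 0.5), P2 plays (X: 0.5, Y: 0.5)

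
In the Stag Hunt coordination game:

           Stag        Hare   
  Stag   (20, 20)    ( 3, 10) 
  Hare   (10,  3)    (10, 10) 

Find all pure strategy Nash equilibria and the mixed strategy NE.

Pure NE: (Stag, Stag) and (Hare, Hare); Mixed NE: p = 0.4118, q = 0.4118

Work:
Check pure NE:
(Stag, Stag): (20, 20) - no unilateral deviation beneficial
(Hare, Hare): (10, 10) - no unilateral deviation beneficial
Mixed NE: P1 plays Stag with p = 0.4118, P2 plays Stag with q = 0.4118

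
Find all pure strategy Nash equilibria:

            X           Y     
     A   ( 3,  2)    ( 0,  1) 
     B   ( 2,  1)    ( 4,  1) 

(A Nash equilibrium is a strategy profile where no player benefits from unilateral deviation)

Nash equilibrium: (A, X), (B, Y)

Work:
Best responses:
  P1 vs X: payoffs [3, 2] → best response A (payoff 3)
  P1 vs Y: payoffs [0, 4] → best response B (payoff 4)
  P2 vs A: payoffs [2, 1] → best response X (payoff 2)
  P2 vs B: payoffs [1, 1] → best response X/Y (payoff 1)
Mutual best responses: (A,X), (B,Y) → Nash equilibria.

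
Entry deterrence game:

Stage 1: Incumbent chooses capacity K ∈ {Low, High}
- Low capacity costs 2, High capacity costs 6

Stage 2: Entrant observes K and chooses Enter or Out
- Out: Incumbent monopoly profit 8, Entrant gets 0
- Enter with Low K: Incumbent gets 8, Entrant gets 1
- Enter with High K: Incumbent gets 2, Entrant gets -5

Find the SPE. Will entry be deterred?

SPE: (Low, Enter|Low, Out|High); Entry not deterred. Incumbent net profit = 6, Entrant gets 1

Work:
After Low K: Entrant enters (1 > 0)
After High K: Entrant stays out (-5 < 0)
Incumbent: Low → 8−2=6, High → 8−6=2
Incumbent chooses Low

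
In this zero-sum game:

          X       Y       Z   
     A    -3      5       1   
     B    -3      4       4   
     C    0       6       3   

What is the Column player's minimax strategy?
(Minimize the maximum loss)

Column should play X, value = 0

Work:
Column player minimizes Row's maximum payoff:
Column X: max payoff to Row = 0
Column Y: max payoff to Row = 6
Column Z: max payoff to Row = 4
Minimum is 0, achieved by column X.
Minimax strategy: X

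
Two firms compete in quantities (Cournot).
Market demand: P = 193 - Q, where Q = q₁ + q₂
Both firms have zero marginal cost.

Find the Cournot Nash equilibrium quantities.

q₁* = q₂* = 64.33; P* = 64.33

Work:
Profit: π_i = P·q_i = (a - q_i - q_j)·q_i
FOC: ∂π_i/∂q_i = a - 2q_i - q_j = 0
Reaction function: q_i = (193 - q_j)/2
Symmetry: q* = 193/3 = 64.33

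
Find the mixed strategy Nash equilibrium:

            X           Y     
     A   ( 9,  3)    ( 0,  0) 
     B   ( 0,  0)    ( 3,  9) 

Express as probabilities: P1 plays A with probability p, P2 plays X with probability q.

p = 0.75, q = 0.25

Work:
Find probabilities that make opponent indifferent:
P2 chooses q to make P1 indifferent between A and B
P1 chooses p to make P2 indifferent between X and Y
Mixed NE: P1 plays (A: 0.75, B: 0.25), P2 plays (X: 0.25, Y: 0.75)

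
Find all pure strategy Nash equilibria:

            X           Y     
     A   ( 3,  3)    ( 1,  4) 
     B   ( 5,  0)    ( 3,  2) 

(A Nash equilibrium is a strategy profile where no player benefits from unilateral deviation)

Nash equilibrium: (B, Y)

Work:
Best responses:
  P1 vs X: payoffs [3, 5] → best response B (payoff 5)
  P1 vs Y: payoffs [1, 3] → best response B (payoff 3)
  P2 vs A: payoffs [3, 4] → best response Y (payoff 4)
  P2 vs B: payoffs [0, 2] → best response Y (payoff 2)
Mutual best responses: (B,Y) → Nash equilibria.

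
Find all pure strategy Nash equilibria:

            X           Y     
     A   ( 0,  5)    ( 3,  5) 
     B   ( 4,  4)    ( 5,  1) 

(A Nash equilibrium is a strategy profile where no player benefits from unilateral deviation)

Nash equilibrium: (B, X)

Work:
Best responses:
  P1 vs X: payoffs [0, 4] → best response B (payoff 4)
  P1 vs Y: payoffs [3, 5] → best response B (payoff 5)
  P2 vs A: payoffs [5, 5] → best response X/Y (payoff 5)
  P2 vs B: payoffs [4, 1] → best response X (payoff 4)
Mutual best responses: (B,X) → Nash equilibria.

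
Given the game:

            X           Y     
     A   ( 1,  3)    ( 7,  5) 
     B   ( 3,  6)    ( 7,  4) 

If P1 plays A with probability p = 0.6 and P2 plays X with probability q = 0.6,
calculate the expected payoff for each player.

E[P1] = 3.88, E[P2] = 4.36

Work:
E[P1] = p·q·π₁(A,X) + p·(1-q)·π₁(A,Y) + (1-p)·q·π₁(B,X) + (1-p)·(1-q)·π₁(B,Y)
= 0.6·0.6·1 + 0.6·0.4·7 + 0.4·0.6·3 + 0.4·0.4·7
= 3.88

E[P2] = 4.36 (similar calculation)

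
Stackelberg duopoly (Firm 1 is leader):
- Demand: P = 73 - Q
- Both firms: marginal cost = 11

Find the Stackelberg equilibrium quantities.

q₁* (leader) = 31.0, q₂* (follower) = 15.5

Work:
Follower's reaction: q₂ = (a - c - q₁)/2
Leader substitutes: π₁ = q₁·(a - q₁ - (a-c-q₁)/2 - c)
FOC: q₁* = (73 - 11)/2 = 31.00
Then: q₂* = (73 - 11 - 31.0)/2 = 15.50
Leader has first-mover advantage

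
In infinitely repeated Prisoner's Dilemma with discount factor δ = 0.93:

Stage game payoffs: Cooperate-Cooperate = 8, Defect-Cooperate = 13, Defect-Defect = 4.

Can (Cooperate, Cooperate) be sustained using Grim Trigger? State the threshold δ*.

δ* = 0.5556; since δ = 0.93 ≥ 0.5556, cooperation can be sustained

Work:
For Grim Trigger:
Cooperate forever: 8/(1-δ)
Defect then punished: 13 + 4·δ/(1-δ)
Need: 8/(1-δ) ≥ 13 + 4·δ/(1-δ)
Solving: δ ≥ (T-R)/(T-P) = (13-8)/(13-4) = 0.5556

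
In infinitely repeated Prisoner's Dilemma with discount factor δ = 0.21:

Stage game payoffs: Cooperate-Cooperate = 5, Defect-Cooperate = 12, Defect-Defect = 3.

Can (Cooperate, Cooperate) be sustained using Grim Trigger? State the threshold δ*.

δ* = 0.7778; since δ = 0.21 < 0.7778, cooperation cannot be sustained

Work:
For Grim Trigger:
Cooperate forever: 5/(1-δ)
Defect then punished: 12 + 3·δ/(1-δ)
Need: 5/(1-δ) ≥ 12 + 3·δ/(1-δ)
Solving: δ ≥ (T-R)/(T-P) = (12-5)/(12-3) = 0.7778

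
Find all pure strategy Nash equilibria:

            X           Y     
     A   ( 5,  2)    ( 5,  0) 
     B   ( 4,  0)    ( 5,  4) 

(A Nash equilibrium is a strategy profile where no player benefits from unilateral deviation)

Nash equilibrium: (A, X), (B, Y)

Work:
Best responses:
  P1 vs X: payoffs [5, 4] → best response A (payoff 5)
  P1 vs Y: payoffs [5, 5] → best response A/B (payoff 5)
  P2 vs A: payoffs [2, 0] → best response X (payoff 2)
  P2 vs B: payoffs [0, 4] → best response Y (payoff 4)
Mutual best responses: (A,X), (B,Y) → Nash equilibria.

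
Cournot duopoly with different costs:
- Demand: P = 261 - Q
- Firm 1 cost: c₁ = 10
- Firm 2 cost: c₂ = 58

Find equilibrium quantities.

q₁* = 99.67, q₂* = 51.67

Work:
Reaction: q₁ = (261 - 10 - q₂)/2
Reaction: q₂ = (261 - 58 - q₁)/2
Solve simultaneously:
q₁* = (261 - 2×10 + 58)/3 = 99.67
q₂* = (261 - 2×58 + 10)/3 = 51.67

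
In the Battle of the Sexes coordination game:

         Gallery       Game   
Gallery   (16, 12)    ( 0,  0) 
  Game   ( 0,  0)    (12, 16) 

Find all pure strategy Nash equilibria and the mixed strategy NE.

Pure NE: (Gallery, Gallery) and (Game, Game); Mixed NE: p = 0.5714, q = 0.4286

Work:
Check pure NE:
(Gallery, Gallery): (16, 12) - no unilateral deviation beneficial
(Game, Game): (12, 16) - no unilateral deviation beneficial
Mixed NE: P1 plays Gallery with p = 0.5714, P2 plays Gallery with q = 0.4286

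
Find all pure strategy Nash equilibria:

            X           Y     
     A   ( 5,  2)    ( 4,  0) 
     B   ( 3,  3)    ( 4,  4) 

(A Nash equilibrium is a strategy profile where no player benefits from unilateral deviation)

Nash equilibrium: (A, X), (B, Y)

Work:
Best responses:
  P1 vs X: payoffs [5, 3] → best response A (payoff 5)
  P1 vs Y: payoffs [4, 4] → best response A/B (payoff 4)
  P2 vs A: payoffs [2, 0] → best response X (payoff 2)
  P2 vs B: payoffs [3, 4] → best response Y (payoff 4)
Mutual best responses: (A,X), (B,Y) → Nash equilibria.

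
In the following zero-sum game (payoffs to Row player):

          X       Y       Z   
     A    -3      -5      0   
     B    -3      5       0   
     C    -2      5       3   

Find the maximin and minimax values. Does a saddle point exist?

Maximin = -2, Minimax = -2, Saddle: True

Work:
Row minimums: [-5, -3, -2] → maximin = -2
Column maximums: [-2, 5, 3] → minimax = -2
Saddle point exists! Game value = -2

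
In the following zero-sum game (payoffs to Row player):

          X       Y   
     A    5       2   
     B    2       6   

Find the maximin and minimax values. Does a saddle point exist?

Maximin = 2, Minimax = 5, Saddle: False

Work:
Row minimums: [2, 2] → maximin = 2
Column maximums: [5, 6] → minimax = 5
No saddle point (maximin ≠ minimax). Mixed strategy needed.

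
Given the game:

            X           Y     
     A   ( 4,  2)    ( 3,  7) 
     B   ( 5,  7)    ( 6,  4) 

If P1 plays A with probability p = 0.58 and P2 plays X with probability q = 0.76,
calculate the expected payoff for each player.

E[P1] = 4.3816, E[P2] = 4.4936

Work:
E[P1] = p·q·π₁(A,X) + p·(1-q)·π₁(A,Y) + (1-p)·q·π₁(B,X) + (1-p)·(1-q)·π₁(B,Y)
= 0.58·0.76·4 + 0.58·0.24·3 + 0.42·0.76·5 + 0.42·0.24·6
= 4.3816

E[P2] = 4.4936 (similar calculation)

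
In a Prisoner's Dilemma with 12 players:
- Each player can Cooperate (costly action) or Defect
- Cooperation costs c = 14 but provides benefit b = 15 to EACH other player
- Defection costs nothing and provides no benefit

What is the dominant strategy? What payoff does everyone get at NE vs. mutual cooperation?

Dominant: Defect; NE payoff = 0; Coop payoff = 151

Work:
Defect dominates (saves cost c = 14, benefit to others is external)
NE: All defect → everyone gets 0
If all cooperate: each receives (11)×15 - 14 = 151
Social dilemma: 151 > 0 but NE gives 0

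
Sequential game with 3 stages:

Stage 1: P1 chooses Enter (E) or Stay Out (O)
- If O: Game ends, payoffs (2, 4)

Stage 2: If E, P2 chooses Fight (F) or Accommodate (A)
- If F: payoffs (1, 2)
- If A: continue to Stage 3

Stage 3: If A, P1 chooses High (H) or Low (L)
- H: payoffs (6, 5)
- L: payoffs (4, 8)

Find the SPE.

SPE: (E, A, H); Outcome (6, 5)

Work:
Stage 3: P1 chooses H (6 vs 4)
Stage 2: P2: F->2, A->5 (anticipating H). Choose A
Stage 1: P1: O->2, E->6 (anticipating A, H). Choose E
SPE path: E -> A -> H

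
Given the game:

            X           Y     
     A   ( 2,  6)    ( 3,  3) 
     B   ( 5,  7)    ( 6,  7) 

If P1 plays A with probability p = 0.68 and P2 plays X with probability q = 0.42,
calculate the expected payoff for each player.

E[P1] = 3.54, E[P2] = 5.1368

Work:
E[P1] = p·q·π₁(A,X) + p·(1-q)·π₁(A,Y) + (1-p)·q·π₁(B,X) + (1-p)·(1-q)·π₁(B,Y)
= 0.68·0.42·2 + 0.68·0.58·3 + 0.32·0.42·5 + 0.32·0.58·6
= 3.54

E[P2] = 5.1368 (similar calculation)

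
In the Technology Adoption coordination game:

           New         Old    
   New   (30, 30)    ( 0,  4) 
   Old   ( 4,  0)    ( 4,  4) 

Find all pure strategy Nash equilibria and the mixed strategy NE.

Pure NE: (New, New) and (Old, Old); Mixed NE: p = 0.1333, q = 0.1333

Work:
Check pure NE:
(New, New): (30, 30) - no unilateral deviation beneficial
(Old, Old): (4, 4) - no unilateral deviation beneficial
Mixed NE: P1 plays New with p = 0.1333, P2 plays New with q = 0.1333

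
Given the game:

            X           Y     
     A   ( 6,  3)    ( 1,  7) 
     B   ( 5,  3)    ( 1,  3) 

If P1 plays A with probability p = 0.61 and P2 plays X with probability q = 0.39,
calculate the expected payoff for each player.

E[P1] = 2.7979, E[P2] = 4.4884

Work:
E[P1] = p·q·π₁(A,X) + p·(1-q)·π₁(A,Y) + (1-p)·q·π₁(B,X) + (1-p)·(1-q)·π₁(B,Y)
= 0.61·0.39·6 + 0.61·0.61·1 + 0.39·0.39·5 + 0.39·0.61·1
= 2.7979

E[P2] = 4.4884 (similar calculation)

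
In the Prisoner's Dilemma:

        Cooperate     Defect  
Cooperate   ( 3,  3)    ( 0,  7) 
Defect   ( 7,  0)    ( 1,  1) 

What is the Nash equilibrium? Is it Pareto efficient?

(Defect, Defect) is NE; not Pareto efficient

Work:
Defect dominates Cooperate for both players:
If P2 cooperates: Defect (7) > Cooperate (3)
If P2 defects: Defect (1) > Cooperate (0)
NE: (Defect, Defect) with payoff (1, 1)
But (Cooperate, Cooperate) = (3, 3) Pareto dominates (1, 1)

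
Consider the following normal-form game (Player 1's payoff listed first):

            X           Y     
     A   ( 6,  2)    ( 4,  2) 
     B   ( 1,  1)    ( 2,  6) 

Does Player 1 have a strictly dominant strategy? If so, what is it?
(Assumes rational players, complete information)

Yes, Player 1's strictly dominant strategy is A

Work:
A strategy strictly dominates another if it gives a strictly higher payoff against every opponent action. Compare each pair of P1's strategies column-by-column:
  A vs B: [6 vs 1, 4 vs 2] → A strictly dominates B
  B vs A: [1 vs 6, 2 vs 4] → B does not strictly dominate A (column X: 1 ≤ 6)
A strictly dominates every other strategy → strictly dominant.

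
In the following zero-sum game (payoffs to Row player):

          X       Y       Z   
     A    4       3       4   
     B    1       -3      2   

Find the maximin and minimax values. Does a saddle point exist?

Maximin = 3, Minimax = 3, Saddle: True

Work:
Row minimums: [3, -3] → maximin = 3
Column maximums: [4, 3, 4] → minimax = 3
Saddle point exists! Game value = 3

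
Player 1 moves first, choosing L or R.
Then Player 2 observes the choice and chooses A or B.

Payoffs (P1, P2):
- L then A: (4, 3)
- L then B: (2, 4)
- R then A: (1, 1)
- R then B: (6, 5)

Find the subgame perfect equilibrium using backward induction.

P1 plays R, P2 plays B after L and B after R; Payoff (6, 5)

Work:
Backward induction:
After L: P2 chooses B → P1 gets 2
After R: P2 chooses B → P1 gets 6
P1 chooses R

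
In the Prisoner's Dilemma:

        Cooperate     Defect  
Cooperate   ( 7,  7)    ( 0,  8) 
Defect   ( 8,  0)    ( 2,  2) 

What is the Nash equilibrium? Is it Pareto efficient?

(Defect, Defect) is NE; not Pareto efficient

Work:
Defect dominates Cooperate for both players:
If P2 cooperates: Defect (8) > Cooperate (7)
If P2 defects: Defect (2) > Cooperate (0)
NE: (Defect, Defect) with payoff (2, 2)
But (Cooperate, Cooperate) = (7, 7) Pareto dominates (2, 2)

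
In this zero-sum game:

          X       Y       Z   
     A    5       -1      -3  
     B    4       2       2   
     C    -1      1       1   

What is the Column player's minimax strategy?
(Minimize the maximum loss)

Column should play Y or Z (all achieve the minimum), value = 2

Work:
Column player minimizes Row's maximum payoff:
Column X: max payoff to Row = 5
Column Y: max payoff to Row = 2
Column Z: max payoff to Row = 2
Minimum is 2, achieved by columns Y, Z (tied).
Each of Y or Z is a minimax strategy.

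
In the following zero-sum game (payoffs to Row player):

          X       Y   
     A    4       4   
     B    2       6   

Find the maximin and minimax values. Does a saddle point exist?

Maximin = 4, Minimax = 4, Saddle: True

Work:
Row minimums: [4, 2] → maximin = 4
Column maximums: [4, 6] → minimax = 4
Saddle point exists! Game value = 4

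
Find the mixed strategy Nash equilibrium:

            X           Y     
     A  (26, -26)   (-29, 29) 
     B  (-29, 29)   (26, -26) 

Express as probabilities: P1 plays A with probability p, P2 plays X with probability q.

p = 0.5, q = 0.5

Work:
Find probabilities that make opponent indifferent:
P2 chooses q to make P1 indifferent between A and B
P1 chooses p to make P2 indifferent between X and Y
Mixed NE: P1 plays (A: 0.5, B: 0.5), P2 plays (X: 0.5, Y: 0.5)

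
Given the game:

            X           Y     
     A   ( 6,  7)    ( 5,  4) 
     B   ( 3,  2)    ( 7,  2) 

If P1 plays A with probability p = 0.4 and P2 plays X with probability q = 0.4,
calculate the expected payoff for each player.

E[P1] = 5.4, E[P2] = 3.28

Work:
E[P1] = p·q·π₁(A,X) + p·(1-q)·π₁(A,Y) + (1-p)·q·π₁(B,X) + (1-p)·(1-q)·π₁(B,Y)
= 0.4·0.4·6 + 0.4·0.6·5 + 0.6·0.4·3 + 0.6·0.6·7
= 5.4

E[P2] = 3.28 (similar calculation)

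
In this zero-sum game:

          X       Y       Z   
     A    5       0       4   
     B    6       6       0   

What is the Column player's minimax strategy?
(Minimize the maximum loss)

Column should play Z, value = 4

Work:
Column player minimizes Row's maximum payoff:
Column X: max payoff to Row = 6
Column Y: max payoff to Row = 6
Column Z: max payoff to Row = 4
Minimum is 4, achieved by column Z.
Minimax strategy: Z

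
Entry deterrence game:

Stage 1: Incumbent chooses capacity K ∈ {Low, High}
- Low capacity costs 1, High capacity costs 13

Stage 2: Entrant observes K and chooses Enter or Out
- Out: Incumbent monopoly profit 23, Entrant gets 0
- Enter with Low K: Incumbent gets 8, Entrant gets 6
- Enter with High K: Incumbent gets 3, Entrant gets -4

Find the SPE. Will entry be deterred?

SPE: (High, Enter|Low, Out|High); Entry deterred. Incumbent net profit = 10

Work:
After Low K: Entrant enters (6 > 0)
After High K: Entrant stays out (-4 < 0)
Incumbent: Low → 8−1=7, High → 23−13=10
Incumbent chooses High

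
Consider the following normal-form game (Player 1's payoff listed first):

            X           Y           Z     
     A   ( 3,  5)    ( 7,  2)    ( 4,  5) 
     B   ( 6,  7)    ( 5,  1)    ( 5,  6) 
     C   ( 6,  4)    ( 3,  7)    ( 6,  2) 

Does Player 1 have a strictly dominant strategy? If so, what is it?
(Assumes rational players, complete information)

No strictly dominant strategy exists for Player 1

Work:
A strategy strictly dominates another if it gives a strictly higher payoff against every opponent action. Compare each pair of P1's strategies column-by-column:
  A vs B: [3 vs 6, 7 vs 5, 4 vs 5] → A does not strictly dominate B (column X: 3 ≤ 6)
  A vs C: [3 vs 6, 7 vs 3, 4 vs 6] → A does not strictly dominate C (column X: 3 ≤ 6)
  B vs A: [6 vs 3, 5 vs 7, 5 vs 4] → B does not strictly dominate A (column Y: 5 ≤ 7)
  B vs C: [6 vs 6, 5 vs 3, 5 vs 6] → B does not strictly dominate C (column X: 6 ≤ 6)
  C vs A: [6 vs 3, 3 vs 7, 6 vs 4] → C does not strictly dominate A (column Y: 3 ≤ 7)
  C vs B: [6 vs 6, 3 vs 5, 6 vs 5] → C does not strictly dominate B (column X: 6 ≤ 6)
No single strategy strictly dominates all others → no strictly dominant strategy.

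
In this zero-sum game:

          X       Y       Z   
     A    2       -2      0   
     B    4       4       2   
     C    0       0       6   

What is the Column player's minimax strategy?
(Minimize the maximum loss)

Column should play X or Y (all achieve the minimum), value = 4

Work:
Column player minimizes Row's maximum payoff:
Column X: max payoff to Row = 4
Column Y: max payoff to Row = 4
Column Z: max payoff to Row = 6
Minimum is 4, achieved by columns X, Y (tied).
Each of X or Y is a minimax strategy.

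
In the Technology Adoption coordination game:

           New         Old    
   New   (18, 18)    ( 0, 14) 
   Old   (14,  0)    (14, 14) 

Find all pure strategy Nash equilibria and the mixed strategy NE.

Pure NE: (New, New) and (Old, Old); Mixed NE: p = 0.7778, q = 0.7778

Work:
Check pure NE:
(New, New): (18, 18) - no unilateral deviation beneficial
(Old, Old): (14, 14) - no unilateral deviation beneficial
Mixed NE: P1 plays New with p = 0.7778, P2 plays New with q = 0.7778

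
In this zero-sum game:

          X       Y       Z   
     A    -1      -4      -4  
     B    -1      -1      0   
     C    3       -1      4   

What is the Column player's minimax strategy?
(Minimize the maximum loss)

Column should play Y, value = -1

Work:
Column player minimizes Row's maximum payoff:
Column X: max payoff to Row = 3
Column Y: max payoff to Row = -1
Column Z: max payoff to Row = 4
Minimum is -1, achieved by column Y.
Minimax strategy: Y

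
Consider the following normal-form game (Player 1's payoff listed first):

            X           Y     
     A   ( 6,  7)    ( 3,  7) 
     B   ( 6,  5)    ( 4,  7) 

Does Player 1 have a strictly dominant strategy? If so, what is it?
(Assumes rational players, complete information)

No strictly dominant strategy exists for Player 1

Work:
A strategy strictly dominates another if it gives a strictly higher payoff against every opponent action. Compare each pair of P1's strategies column-by-column:
  A vs B: [6 vs 6, 3 vs 4] → A does not strictly dominate B (column X: 6 ≤ 6)
  B vs A: [6 vs 6, 4 vs 3] → B does not strictly dominate A (column X: 6 ≤ 6)
No single strategy strictly dominates all others → no strictly dominant strategy.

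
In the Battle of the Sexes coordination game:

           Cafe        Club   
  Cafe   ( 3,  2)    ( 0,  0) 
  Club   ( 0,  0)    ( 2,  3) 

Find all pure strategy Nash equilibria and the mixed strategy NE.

Pure NE: (Cafe, Cafe) and (Club, Club); Mixed NE: p = 0.6, q = 0.4

Work:
Check pure NE:
(Cafe, Cafe): (3, 2) - no unilateral deviation beneficial
(Club, Club): (2, 3) - no unilateral deviation beneficial
Mixed NE: P1 plays Cafe with p = 0.6, P2 plays Cafe with q = 0.4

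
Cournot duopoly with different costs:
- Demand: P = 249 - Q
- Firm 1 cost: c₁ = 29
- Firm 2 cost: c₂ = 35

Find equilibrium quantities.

q₁* = 75.33, q₂* = 69.33

Work:
Reaction: q₁ = (249 - 29 - q₂)/2
Reaction: q₂ = (249 - 35 - q₁)/2
Solve simultaneously:
q₁* = (249 - 2×29 + 35)/3 = 75.33
q₂* = (249 - 2×35 + 29)/3 = 69.33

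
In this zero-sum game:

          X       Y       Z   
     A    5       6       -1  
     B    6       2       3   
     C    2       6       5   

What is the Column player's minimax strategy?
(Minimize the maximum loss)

Column should play Z, value = 5

Work:
Column player minimizes Row's maximum payoff:
Column X: max payoff to Row = 6
Column Y: max payoff to Row = 6
Column Z: max payoff to Row = 5
Minimum is 5, achieved by column Z.
Minimax strategy: Z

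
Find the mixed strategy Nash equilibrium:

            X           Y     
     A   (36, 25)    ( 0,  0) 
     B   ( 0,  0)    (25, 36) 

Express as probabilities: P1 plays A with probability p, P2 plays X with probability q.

p = 0.5902, q = 0.4098

Work:
Find probabilities that make opponent indifferent:
P2 chooses q to make P1 indifferent between A and B
P1 chooses p to make P2 indifferent between X and Y
Mixed NE: P1 plays (A: 0.5902, B: 0.4098), P2 plays (X: 0.4098, Y: 0.5902)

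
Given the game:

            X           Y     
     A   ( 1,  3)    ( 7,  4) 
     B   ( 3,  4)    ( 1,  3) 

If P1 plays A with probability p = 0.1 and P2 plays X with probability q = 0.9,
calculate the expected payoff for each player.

E[P1] = 2.68, E[P2] = 3.82

Work:
E[P1] = p·q·π₁(A,X) + p·(1-q)·π₁(A,Y) + (1-p)·q·π₁(B,X) + (1-p)·(1-q)·π₁(B,Y)
= 0.1·0.9·1 + 0.1·0.1·7 + 0.9·0.9·3 + 0.9·0.1·1
= 2.68

E[P2] = 3.82 (similar calculation)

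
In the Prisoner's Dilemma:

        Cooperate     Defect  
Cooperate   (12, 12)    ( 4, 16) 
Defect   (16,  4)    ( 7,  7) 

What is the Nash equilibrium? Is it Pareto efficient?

(Defect, Defect) is NE; not Pareto efficient

Work:
Defect dominates Cooperate for both players:
If P2 cooperates: Defect (16) > Cooperate (12)
If P2 defects: Defect (7) > Cooperate (4)
NE: (Defect, Defect) with payoff (7, 7)
But (Cooperate, Cooperate) = (12, 12) Pareto dominates (7, 7)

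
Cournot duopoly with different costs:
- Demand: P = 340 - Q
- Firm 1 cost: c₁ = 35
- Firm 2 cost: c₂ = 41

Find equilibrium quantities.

q₁* = 103.67, q₂* = 97.67

Work:
Reaction: q₁ = (340 - 35 - q₂)/2
Reaction: q₂ = (340 - 41 - q₁)/2
Solve simultaneously:
q₁* = (340 - 2×35 + 41)/3 = 103.67
q₂* = (340 - 2×41 + 35)/3 = 97.67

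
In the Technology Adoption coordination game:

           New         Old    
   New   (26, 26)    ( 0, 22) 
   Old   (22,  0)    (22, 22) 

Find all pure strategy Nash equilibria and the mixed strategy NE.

Pure NE: (New, New) and (Old, Old); Mixed NE: p = 0.8462, q = 0.8462

Work:
Check pure NE:
(New, New): (26, 26) - no unilateral deviation beneficial
(Old, Old): (22, 22) - no unilateral deviation beneficial
Mixed NE: P1 plays New with p = 0.8462, P2 plays New with q = 0.8462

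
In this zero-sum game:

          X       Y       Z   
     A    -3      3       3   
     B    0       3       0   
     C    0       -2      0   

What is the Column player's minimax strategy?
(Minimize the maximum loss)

Column should play X, value = 0

Work:
Column player minimizes Row's maximum payoff:
Column X: max payoff to Row = 0
Column Y: max payoff to Row = 3
Column Z: max payoff to Row = 3
Minimum is 0, achieved by column X.
Minimax strategy: X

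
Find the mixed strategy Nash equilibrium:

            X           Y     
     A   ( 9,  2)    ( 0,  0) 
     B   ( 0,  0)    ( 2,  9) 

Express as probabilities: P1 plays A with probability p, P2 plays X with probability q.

p = 0.8182, q = 0.1818

Work:
Find probabilities that make opponent indifferent:
P2 chooses q to make P1 indifferent between A and B
P1 chooses p to make P2 indifferent between X and Y
Mixed NE: P1 plays (A: 0.8182, B: 0.1818), P2 plays (X: 0.1818, Y: 0.8182)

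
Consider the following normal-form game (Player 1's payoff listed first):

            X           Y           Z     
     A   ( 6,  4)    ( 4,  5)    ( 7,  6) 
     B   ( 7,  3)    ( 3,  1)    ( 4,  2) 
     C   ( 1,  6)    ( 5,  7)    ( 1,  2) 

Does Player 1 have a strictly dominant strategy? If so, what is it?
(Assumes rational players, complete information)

No strictly dominant strategy exists for Player 1

Work:
A strategy strictly dominates another if it gives a strictly higher payoff against every opponent action. Compare each pair of P1's strategies column-by-column:
  A vs B: [6 vs 7, 4 vs 3, 7 vs 4] → A does not strictly dominate B (column X: 6 ≤ 7)
  A vs C: [6 vs 1, 4 vs 5, 7 vs 1] → A does not strictly dominate C (column Y: 4 ≤ 5)
  B vs A: [7 vs 6, 3 vs 4, 4 vs 7] → B does not strictly dominate A (column Y: 3 ≤ 4)
  B vs C: [7 vs 1, 3 vs 5, 4 vs 1] → B does not strictly dominate C (column Y: 3 ≤ 5)
  C vs A: [1 vs 6, 5 vs 4, 1 vs 7] → C does not strictly dominate A (column X: 1 ≤ 6)
  C vs B: [1 vs 7, 5 vs 3, 1 vs 4] → C does not strictly dominate B (column X: 1 ≤ 7)
No single strategy strictly dominates all others → no strictly dominant strategy.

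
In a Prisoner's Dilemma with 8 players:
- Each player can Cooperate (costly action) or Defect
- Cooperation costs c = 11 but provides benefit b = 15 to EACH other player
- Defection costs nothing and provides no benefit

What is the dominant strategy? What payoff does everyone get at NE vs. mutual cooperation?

Dominant: Defect; NE payoff = 0; Coop payoff = 94

Work:
Defect dominates (saves cost c = 11, benefit to others is external)
NE: All defect → everyone gets 0
If all cooperate: each receives (7)×15 - 11 = 94
Social dilemma: 94 > 0 but NE gives 0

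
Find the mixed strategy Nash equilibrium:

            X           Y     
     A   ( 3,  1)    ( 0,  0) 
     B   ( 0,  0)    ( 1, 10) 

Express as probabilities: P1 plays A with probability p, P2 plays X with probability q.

p = 0.9091, q = 0.25

Work:
Find probabilities that make opponent indifferent:
P2 chooses q to make P1 indifferent between A and B
P1 chooses p to make P2 indifferent between X and Y
Mixed NE: P1 plays (A: 0.9091, B: 0.0909), P2 plays (X: 0.25, Y: 0.75)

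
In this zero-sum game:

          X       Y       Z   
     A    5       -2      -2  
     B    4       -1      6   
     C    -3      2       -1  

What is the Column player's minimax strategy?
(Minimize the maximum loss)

Column should play Y, value = 2

Work:
Column player minimizes Row's maximum payoff:
Column X: max payoff to Row = 5
Column Y: max payoff to Row = 2
Column Z: max payoff to Row = 6
Minimum is 2, achieved by column Y.
Minimax strategy: Y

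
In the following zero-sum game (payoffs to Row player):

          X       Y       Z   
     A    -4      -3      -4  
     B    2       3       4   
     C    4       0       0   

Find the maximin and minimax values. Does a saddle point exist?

Maximin = 2, Minimax = 3, Saddle: False

Work:
Row minimums: [-4, 2, 0] → maximin = 2
Column maximums: [4, 3, 4] → minimax = 3
No saddle point (maximin ≠ minimax). Mixed strategy needed.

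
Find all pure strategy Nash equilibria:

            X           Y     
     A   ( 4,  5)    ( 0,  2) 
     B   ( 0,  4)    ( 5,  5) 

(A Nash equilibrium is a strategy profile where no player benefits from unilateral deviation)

Nash equilibrium: (A, X), (B, Y)

Work:
Best responses:
  P1 vs X: payoffs [4, 0] → best response A (payoff 4)
  P1 vs Y: payoffs [0, 5] → best response B (payoff 5)
  P2 vs A: payoffs [5, 2] → best response X (payoff 5)
  P2 vs B: payoffs [4, 5] → best response Y (payoff 5)
Mutual best responses: (A,X), (B,Y) → Nash equilibria.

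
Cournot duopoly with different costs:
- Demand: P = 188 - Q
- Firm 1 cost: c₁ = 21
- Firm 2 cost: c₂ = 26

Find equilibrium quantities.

q₁* = 57.33, q₂* = 52.33

Work:
Reaction: q₁ = (188 - 21 - q₂)/2
Reaction: q₂ = (188 - 26 - q₁)/2
Solve simultaneously:
q₁* = (188 - 2×21 + 26)/3 = 57.33
q₂* = (188 - 2×26 + 21)/3 = 52.33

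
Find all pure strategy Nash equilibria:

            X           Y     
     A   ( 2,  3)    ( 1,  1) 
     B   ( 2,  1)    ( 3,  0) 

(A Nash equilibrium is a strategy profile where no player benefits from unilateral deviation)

Nash equilibrium: (A, X), (B, X)

Work:
Best responses:
  P1 vs X: payoffs [2, 2] → best response A/B (payoff 2)
  P1 vs Y: payoffs [1, 3] → best response B (payoff 3)
  P2 vs A: payoffs [3, 1] → best response X (payoff 3)
  P2 vs B: payoffs [1, 0] → best response X (payoff 1)
Mutual best responses: (A,X), (B,X) → Nash equilibria.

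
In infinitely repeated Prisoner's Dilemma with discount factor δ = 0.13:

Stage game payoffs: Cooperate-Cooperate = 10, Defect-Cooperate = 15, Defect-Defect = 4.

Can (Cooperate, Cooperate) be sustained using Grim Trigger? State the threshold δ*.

δ* = 0.4545; since δ = 0.13 < 0.4545, cooperation cannot be sustained

Work:
For Grim Trigger:
Cooperate forever: 10/(1-δ)
Defect then punished: 15 + 4·δ/(1-δ)
Need: 10/(1-δ) ≥ 15 + 4·δ/(1-δ)
Solving: δ ≥ (T-R)/(T-P) = (15-10)/(15-4) = 0.4545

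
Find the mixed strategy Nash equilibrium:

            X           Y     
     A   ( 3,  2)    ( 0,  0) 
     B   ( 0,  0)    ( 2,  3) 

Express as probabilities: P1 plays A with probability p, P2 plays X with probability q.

p = 0.6, q = 0.4

Work:
Find probabilities that make opponent indifferent:
P2 chooses q to make P1 indifferent between A and B
P1 chooses p to make P2 indifferent between X and Y
Mixed NE: P1 plays (A: 0.6, B: 0.4), P2 plays (X: 0.4, Y: 0.6)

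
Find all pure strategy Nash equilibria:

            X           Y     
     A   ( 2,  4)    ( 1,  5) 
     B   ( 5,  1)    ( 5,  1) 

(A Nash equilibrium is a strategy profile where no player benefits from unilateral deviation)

Nash equilibrium: (B, X), (B, Y)

Work:
Best responses:
  P1 vs X: payoffs [2, 5] → best response B (payoff 5)
  P1 vs Y: payoffs [1, 5] → best response B (payoff 5)
  P2 vs A: payoffs [4, 5] → best response Y (payoff 5)
  P2 vs B: payoffs [1, 1] → best response X/Y (payoff 1)
Mutual best responses: (B,X), (B,Y) → Nash equilibria.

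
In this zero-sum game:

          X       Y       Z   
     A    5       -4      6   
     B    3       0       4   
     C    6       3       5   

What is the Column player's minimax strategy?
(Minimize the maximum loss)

Column should play Y, value = 3

Work:
Column player minimizes Row's maximum payoff:
Column X: max payoff to Row = 6
Column Y: max payoff to Row = 3
Column Z: max payoff to Row = 6
Minimum is 3, achieved by column Y.
Minimax strategy: Y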